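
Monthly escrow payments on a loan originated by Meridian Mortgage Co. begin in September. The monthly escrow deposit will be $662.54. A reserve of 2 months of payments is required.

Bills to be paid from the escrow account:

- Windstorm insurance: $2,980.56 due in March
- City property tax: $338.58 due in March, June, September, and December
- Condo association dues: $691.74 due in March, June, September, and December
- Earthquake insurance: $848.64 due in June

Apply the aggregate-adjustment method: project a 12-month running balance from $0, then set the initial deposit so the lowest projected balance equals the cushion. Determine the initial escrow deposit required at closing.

Cushion = 2 × $662.54 = $1,325.08
Trial balance (start $0, +$662.54 each month, − disbursements):
  Sep: +$662.54 − $1,030.32 → -$367.78
  Oct: +$662.54 → $294.76
  Nov: +$662.54 → $957.30
  Dec: +$662.54 − $1,030.32 → $589.52
  Jan: +$662.54 → $1,252.06
  Feb: +$662.54 → $1,914.60
  Mar: +$662.54 − $4,010.88 → -$1,433.74
  Apr: +$662.54 → -$771.20
  May: +$662.54 → -$108.66
  Jun: +$662.54 − $1,878.96 → -$1,325.08
  Jul: +$662.54 → -$662.54
  Aug: +$662.54 → $0.00
Lowest trial balance = -$1,433.74 (Mar)
Initial deposit = cushion − low point = $1,325.08 − (-$1,433.74) = $2,758.82

$2,758.82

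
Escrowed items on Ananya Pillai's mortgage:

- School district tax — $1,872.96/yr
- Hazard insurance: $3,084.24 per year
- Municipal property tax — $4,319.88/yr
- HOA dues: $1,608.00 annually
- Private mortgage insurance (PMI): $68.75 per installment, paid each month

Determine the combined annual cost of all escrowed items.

School district tax = $1,872.96 per year
Hazard insurance = $3,084.24 per year
Municipal property tax = $4,319.88 per year
HOA dues = $1,608.00 per year
Private mortgage insurance (PMI) = $68.75 × 12 = $825.00 per year
Annual escrow total = $1,872.96 + $3,084.24 + $4,319.88 + $1,608.00 + $825.00 = $11,710.08

$11,710.08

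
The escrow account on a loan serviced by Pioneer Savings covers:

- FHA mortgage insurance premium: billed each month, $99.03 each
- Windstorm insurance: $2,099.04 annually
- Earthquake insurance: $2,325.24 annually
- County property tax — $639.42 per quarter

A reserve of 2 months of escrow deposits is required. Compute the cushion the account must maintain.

FHA mortgage insurance premium — $99.03 × 12 = $1,188.36 annually
Windstorm insurance — $2,099.04 annually
Earthquake insurance — $2,325.24 annually
County property tax — $639.42 × 4 = $2,557.68 annually
Total annual escrow = $8,170.32
Monthly = $8,170.32 / 12 = $680.86
Required cushion = 2 × $680.86 = $1,361.72

$1,361.72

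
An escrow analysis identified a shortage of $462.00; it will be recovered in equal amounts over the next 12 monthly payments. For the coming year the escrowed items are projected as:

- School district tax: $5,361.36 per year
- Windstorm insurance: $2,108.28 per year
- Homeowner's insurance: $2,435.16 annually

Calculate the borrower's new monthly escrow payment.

$863.90

School district tax: $5,361.36 per year
Windstorm insurance: $2,108.28 per year
Homeowner's insurance: $2,435.16 per year
Combined annual = $5,361.36 + $2,108.28 + $2,435.16 = $9,904.80
Per month = $9,904.80 ÷ 12 = $825.40
Monthly shortage recovery: $462.00 ÷ 12 = $38.50
Adjusted monthly = $825.40 + $38.50 = $863.90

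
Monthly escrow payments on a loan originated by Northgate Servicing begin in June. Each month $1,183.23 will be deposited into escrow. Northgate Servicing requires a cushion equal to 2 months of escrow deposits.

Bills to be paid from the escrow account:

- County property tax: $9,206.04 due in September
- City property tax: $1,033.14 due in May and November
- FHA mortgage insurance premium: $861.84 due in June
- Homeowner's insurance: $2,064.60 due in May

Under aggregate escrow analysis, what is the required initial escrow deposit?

$7,701.42

Cushion = 2 × $1,183.23 = $2,366.46
Trial balance (start $0, +$1,183.23 each month, − disbursements):
  Jun: +$1,183.23 − $861.84 → $321.39
  Jul: +$1,183.23 → $1,504.62
  Aug: +$1,183.23 → $2,687.85
  Sep: +$1,183.23 − $9,206.04 → -$5,334.96
  Oct: +$1,183.23 → -$4,151.73
  Nov: +$1,183.23 − $1,033.14 → -$4,001.64
  Dec: +$1,183.23 → -$2,818.41
  Jan: +$1,183.23 → -$1,635.18
  Feb: +$1,183.23 → -$451.95
  Mar: +$1,183.23 → $731.28
  Apr: +$1,183.23 → $1,914.51
  May: +$1,183.23 − $3,097.74 → $0.00
Lowest trial balance = -$5,334.96 (Sep)
Initial deposit = cushion − low point = $2,366.46 − (-$5,334.96) = $7,701.42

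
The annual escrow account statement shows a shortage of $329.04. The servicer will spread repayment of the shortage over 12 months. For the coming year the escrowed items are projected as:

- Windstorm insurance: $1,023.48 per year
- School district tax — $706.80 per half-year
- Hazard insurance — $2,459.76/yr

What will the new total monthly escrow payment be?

$435.49

Windstorm insurance = $1,023.48 per year
School district tax = $706.80 × 2 = $1,413.60 per year
Hazard insurance = $2,459.76 per year
Total annual escrow = $4,896.84
Monthly = $4,896.84 / 12 = $408.07
Shortage spread = $329.04 ÷ 12 = $27.42/mo
New monthly escrow = $408.07 + $27.42 = $435.49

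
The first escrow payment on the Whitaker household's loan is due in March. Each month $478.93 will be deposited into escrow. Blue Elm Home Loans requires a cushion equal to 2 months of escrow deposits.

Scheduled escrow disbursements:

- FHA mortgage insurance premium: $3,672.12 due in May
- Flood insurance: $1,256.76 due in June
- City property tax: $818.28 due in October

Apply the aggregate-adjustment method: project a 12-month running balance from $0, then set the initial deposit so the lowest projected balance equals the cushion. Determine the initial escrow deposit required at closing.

$3,971.02

Cushion = 2 × $478.93 = $957.86
Trial balance (start $0, +$478.93 each month, − disbursements):
  Mar: +$478.93 → $478.93
  Apr: +$478.93 → $957.86
  May: +$478.93 − $3,672.12 → -$2,235.33
  Jun: +$478.93 − $1,256.76 → -$3,013.16
  Jul: +$478.93 → -$2,534.23
  Aug: +$478.93 → -$2,055.30
  Sep: +$478.93 → -$1,576.37
  Oct: +$478.93 − $818.28 → -$1,915.72
  Nov: +$478.93 → -$1,436.79
  Dec: +$478.93 → -$957.86
  Jan: +$478.93 → -$478.93
  Feb: +$478.93 → $0.00
Lowest trial balance = -$3,013.16 (Jun)
Initial deposit = cushion − low point = $957.86 − (-$3,013.16) = $3,971.02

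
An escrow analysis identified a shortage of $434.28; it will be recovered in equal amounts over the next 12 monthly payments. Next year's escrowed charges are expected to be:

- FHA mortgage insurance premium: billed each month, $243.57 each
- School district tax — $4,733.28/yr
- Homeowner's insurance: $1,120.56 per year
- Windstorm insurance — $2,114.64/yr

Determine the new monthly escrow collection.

FHA mortgage insurance premium = $243.57 × 12 = $2,922.84/yr
School district tax = $4,733.28/yr
Homeowner's insurance = $1,120.56/yr
Windstorm insurance = $2,114.64/yr
Annual escrow total = $2,922.84 + $4,733.28 + $1,120.56 + $2,114.64 = $10,891.32
Monthly escrow = $10,891.32 / 12 = $907.61
Shortage per month = $434.28 ÷ 12 = $36.19
Adjusted monthly = $907.61 + $36.19 = $943.80

$943.80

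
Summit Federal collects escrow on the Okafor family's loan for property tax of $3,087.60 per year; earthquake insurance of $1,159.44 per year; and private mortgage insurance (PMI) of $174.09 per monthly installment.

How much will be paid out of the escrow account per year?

Property tax: $3,087.60 annually
Earthquake insurance: $1,159.44 annually
Private mortgage insurance (PMI): $174.09 × 12 = $2,089.08 annually
Yearly total = $6,336.12

$6,336.12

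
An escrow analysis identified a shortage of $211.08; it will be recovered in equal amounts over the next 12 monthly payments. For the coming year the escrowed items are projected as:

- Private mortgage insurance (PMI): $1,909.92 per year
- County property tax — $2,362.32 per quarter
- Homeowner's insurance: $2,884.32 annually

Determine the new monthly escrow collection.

$1,204.55

Private mortgage insurance (PMI) = $1,909.92 annually
County property tax = $2,362.32 × 4 = $9,449.28 annually
Homeowner's insurance = $2,884.32 annually
Total per year = $14,243.52
Per month = $14,243.52 / 12 = $1,186.96
Shortage spread = $211.08 ÷ 12 = $17.59/mo
New monthly escrow = $1,186.96 + $17.59 = $1,204.55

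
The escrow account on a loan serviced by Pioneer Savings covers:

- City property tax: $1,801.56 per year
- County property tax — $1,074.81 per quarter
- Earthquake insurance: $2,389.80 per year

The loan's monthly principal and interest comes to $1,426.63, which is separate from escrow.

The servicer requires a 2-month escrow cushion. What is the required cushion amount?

City property tax — $1,801.56 per year
County property tax — $1,074.81 × 4 = $4,299.24 per year
Earthquake insurance — $2,389.80 per year
Annual escrow total = $1,801.56 + $4,299.24 + $2,389.80 = $8,490.60
Monthly escrow = $8,490.60 ÷ 12 = $707.55
Cushion = 2 × $707.55 = $1,415.10

$1,415.10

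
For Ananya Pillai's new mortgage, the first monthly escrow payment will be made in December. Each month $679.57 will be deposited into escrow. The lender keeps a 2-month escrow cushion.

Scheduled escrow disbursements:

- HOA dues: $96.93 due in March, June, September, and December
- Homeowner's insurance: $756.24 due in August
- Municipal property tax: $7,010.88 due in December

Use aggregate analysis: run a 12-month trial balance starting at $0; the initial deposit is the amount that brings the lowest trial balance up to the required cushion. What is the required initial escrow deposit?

$7,787.38

Cushion = 2 × $679.57 = $1,359.14
Trial balance (start $0, +$679.57 each month, − disbursements):
  Dec: +$679.57 − $7,107.81 → -$6,428.24
  Jan: +$679.57 → -$5,748.67
  Feb: +$679.57 → -$5,069.10
  Mar: +$679.57 − $96.93 → -$4,486.46
  Apr: +$679.57 → -$3,806.89
  May: +$679.57 → -$3,127.32
  Jun: +$679.57 − $96.93 → -$2,544.68
  Jul: +$679.57 → -$1,865.11
  Aug: +$679.57 − $756.24 → -$1,941.78
  Sep: +$679.57 − $96.93 → -$1,359.14
  Oct: +$679.57 → -$679.57
  Nov: +$679.57 → $0.00
Lowest trial balance = -$6,428.24 (Dec)
Initial deposit = cushion − low point = $1,359.14 − (-$6,428.24) = $7,787.38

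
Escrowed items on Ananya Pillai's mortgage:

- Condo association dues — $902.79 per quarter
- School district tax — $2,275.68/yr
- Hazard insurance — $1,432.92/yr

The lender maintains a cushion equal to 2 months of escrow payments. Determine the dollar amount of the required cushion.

Condo association dues = $902.79 × 4 = $3,611.16/yr
School district tax = $2,275.68/yr
Hazard insurance = $1,432.92/yr
Total annual escrow = $3,611.16 + $2,275.68 + $1,432.92 = $7,319.76
Base monthly escrow = $7,319.76 / 12 = $609.98
Reserve = 2 × $609.98 = $1,219.96

$1,219.96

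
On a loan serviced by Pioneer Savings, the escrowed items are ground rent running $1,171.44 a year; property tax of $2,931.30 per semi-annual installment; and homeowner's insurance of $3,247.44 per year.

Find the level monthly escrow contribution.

$856.79

Ground rent: $1,171.44 annually
Property tax: $2,931.30 × 2 = $5,862.60 annually
Homeowner's insurance: $3,247.44 annually
Combined annual = $1,171.44 + $5,862.60 + $3,247.44 = $10,281.48
Per month = $10,281.48 / 12 = $856.79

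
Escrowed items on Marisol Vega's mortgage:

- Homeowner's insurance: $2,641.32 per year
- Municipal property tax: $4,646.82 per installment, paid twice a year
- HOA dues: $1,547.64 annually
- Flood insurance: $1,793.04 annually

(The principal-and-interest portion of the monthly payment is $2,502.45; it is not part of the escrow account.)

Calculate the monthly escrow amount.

Homeowner's insurance: $2,641.32 annually
Municipal property tax: $4,646.82 × 2 = $9,293.64 annually
HOA dues: $1,547.64 annually
Flood insurance: $1,793.04 annually
Combined annual = $2,641.32 + $9,293.64 + $1,547.64 + $1,793.04 = $15,275.64
Monthly = $15,275.64 / 12 = $1,272.97

$1,272.97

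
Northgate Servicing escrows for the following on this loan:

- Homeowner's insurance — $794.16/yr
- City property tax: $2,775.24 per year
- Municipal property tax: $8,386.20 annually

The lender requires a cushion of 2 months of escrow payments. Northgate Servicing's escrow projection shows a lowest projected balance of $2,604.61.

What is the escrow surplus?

$612.01

Homeowner's insurance: $794.16/yr
City property tax: $2,775.24/yr
Municipal property tax: $8,386.20/yr
Total per year = $11,955.60
Per month = $11,955.60 ÷ 12 = $996.30
Required reserve = 2 × $996.30 = $1,992.60
Excess over cushion: $2,604.61 − $1,992.60 = $612.01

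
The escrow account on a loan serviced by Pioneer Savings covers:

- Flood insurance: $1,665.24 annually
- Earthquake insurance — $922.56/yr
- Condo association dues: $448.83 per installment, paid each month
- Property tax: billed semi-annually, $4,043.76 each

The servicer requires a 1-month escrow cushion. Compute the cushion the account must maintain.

Flood insurance: $1,665.24
Earthquake insurance: $922.56
Condo association dues: $448.83 × 12 = $5,385.96
Property tax: $4,043.76 × 2 = $8,087.52
Combined annual = $1,665.24 + $922.56 + $5,385.96 + $8,087.52 = $16,061.28
Per month = $16,061.28 ÷ 12 = $1,338.44
Reserve = 1 × $1,338.44 = $1,338.44

$1,338.44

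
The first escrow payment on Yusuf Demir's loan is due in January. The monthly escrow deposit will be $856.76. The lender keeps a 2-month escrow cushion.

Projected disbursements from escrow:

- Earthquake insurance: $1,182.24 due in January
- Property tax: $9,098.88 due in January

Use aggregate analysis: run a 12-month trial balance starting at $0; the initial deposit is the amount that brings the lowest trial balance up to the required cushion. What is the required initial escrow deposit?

$11,137.88

Cushion = 2 × $856.76 = $1,713.52
Trial balance (start $0, +$856.76 each month, − disbursements):
  Jan: +$856.76 − $10,281.12 → -$9,424.36
  Feb: +$856.76 → -$8,567.60
  Mar: +$856.76 → -$7,710.84
  Apr: +$856.76 → -$6,854.08
  May: +$856.76 → -$5,997.32
  Jun: +$856.76 → -$5,140.56
  Jul: +$856.76 → -$4,283.80
  Aug: +$856.76 → -$3,427.04
  Sep: +$856.76 → -$2,570.28
  Oct: +$856.76 → -$1,713.52
  Nov: +$856.76 → -$856.76
  Dec: +$856.76 → $0.00
Lowest trial balance = -$9,424.36 (Jan)
Initial deposit = cushion − low point = $1,713.52 − (-$9,424.36) = $11,137.88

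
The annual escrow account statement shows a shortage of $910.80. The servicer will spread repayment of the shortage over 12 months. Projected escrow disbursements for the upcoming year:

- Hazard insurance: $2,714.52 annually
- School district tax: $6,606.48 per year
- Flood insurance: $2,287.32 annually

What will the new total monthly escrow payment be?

Hazard insurance: $2,714.52 per year
School district tax: $6,606.48 per year
Flood insurance: $2,287.32 per year
Combined annual = $2,714.52 + $6,606.48 + $2,287.32 = $11,608.32
Per month = $11,608.32 ÷ 12 = $967.36
Shortage per month = $910.80 ÷ 12 = $75.90
New monthly escrow = $967.36 + $75.90 = $1,043.26

$1,043.26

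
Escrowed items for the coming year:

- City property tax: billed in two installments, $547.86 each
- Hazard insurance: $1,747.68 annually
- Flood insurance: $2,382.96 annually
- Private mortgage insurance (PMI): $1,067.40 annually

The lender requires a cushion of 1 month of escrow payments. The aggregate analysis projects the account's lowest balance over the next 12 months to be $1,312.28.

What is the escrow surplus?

$787.80

City property tax — $547.86 × 2 = $1,095.72
Hazard insurance — $1,747.68
Flood insurance — $2,382.96
Private mortgage insurance (PMI) — $1,067.40
Combined annual = $1,095.72 + $1,747.68 + $2,382.96 + $1,067.40 = $6,293.76
Monthly escrow = $6,293.76 / 12 = $524.48
Required reserve = 1 × $524.48 = $524.48
Excess over cushion: $1,312.28 − $524.48 = $787.80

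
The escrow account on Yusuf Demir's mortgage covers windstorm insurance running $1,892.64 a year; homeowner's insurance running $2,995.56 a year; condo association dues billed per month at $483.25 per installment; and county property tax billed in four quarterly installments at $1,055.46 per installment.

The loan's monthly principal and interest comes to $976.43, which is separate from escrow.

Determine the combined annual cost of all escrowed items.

$14,909.04

Windstorm insurance: $1,892.64 annually
Homeowner's insurance: $2,995.56 annually
Condo association dues: $483.25 × 12 = $5,799.00 annually
County property tax: $1,055.46 × 4 = $4,221.84 annually
Total annual escrow = $1,892.64 + $2,995.56 + $5,799.00 + $4,221.84 = $14,909.04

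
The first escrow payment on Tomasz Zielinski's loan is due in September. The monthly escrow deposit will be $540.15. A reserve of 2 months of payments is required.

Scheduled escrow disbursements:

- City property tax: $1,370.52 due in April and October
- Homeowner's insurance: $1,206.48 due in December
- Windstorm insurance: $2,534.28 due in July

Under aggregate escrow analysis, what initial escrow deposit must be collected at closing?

$1,620.45

Cushion = 2 × $540.15 = $1,080.30
Trial balance (start $0, +$540.15 each month, − disbursements):
  Sep: +$540.15 → $540.15
  Oct: +$540.15 − $1,370.52 → -$290.22
  Nov: +$540.15 → $249.93
  Dec: +$540.15 − $1,206.48 → -$416.40
  Jan: +$540.15 → $123.75
  Feb: +$540.15 → $663.90
  Mar: +$540.15 → $1,204.05
  Apr: +$540.15 − $1,370.52 → $373.68
  May: +$540.15 → $913.83
  Jun: +$540.15 → $1,453.98
  Jul: +$540.15 − $2,534.28 → -$540.15
  Aug: +$540.15 → $0.00
Lowest trial balance = -$540.15 (Jul)
Initial deposit = cushion − low point = $1,080.30 − (-$540.15) = $1,620.45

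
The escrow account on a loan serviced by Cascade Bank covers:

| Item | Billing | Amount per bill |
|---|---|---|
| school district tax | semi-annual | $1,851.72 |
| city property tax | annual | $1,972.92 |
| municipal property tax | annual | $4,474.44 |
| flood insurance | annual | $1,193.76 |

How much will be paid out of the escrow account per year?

$11,344.56

School district tax = $1,851.72 × 2 = $3,703.44 annually
City property tax = $1,972.92 annually
Municipal property tax = $4,474.44 annually
Flood insurance = $1,193.76 annually
Total per year = $3,703.44 + $1,972.92 + $4,474.44 + $1,193.76 = $11,344.56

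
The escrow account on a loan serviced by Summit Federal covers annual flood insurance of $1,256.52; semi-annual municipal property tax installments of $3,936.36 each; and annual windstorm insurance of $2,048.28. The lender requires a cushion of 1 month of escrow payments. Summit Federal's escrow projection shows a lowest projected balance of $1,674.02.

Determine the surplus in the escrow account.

Flood insurance = $1,256.52/yr
Municipal property tax = $3,936.36 × 2 = $7,872.72/yr
Windstorm insurance = $2,048.28/yr
Yearly total = $11,177.52
Monthly = $11,177.52 / 12 = $931.46
Cushion = 1 × $931.46 = $931.46
Surplus = $1,674.02 − $931.46 = $742.56

$742.56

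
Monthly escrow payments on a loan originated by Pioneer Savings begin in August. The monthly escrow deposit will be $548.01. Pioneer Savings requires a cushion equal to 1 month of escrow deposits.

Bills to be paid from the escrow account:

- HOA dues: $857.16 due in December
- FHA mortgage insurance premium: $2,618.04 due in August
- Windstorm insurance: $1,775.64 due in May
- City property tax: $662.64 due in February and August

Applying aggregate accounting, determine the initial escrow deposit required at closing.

Cushion = 1 × $548.01 = $548.01
Trial balance (start $0, +$548.01 each month, − disbursements):
  Aug: +$548.01 − $3,280.68 → -$2,732.67
  Sep: +$548.01 → -$2,184.66
  Oct: +$548.01 → -$1,636.65
  Nov: +$548.01 → -$1,088.64
  Dec: +$548.01 − $857.16 → -$1,397.79
  Jan: +$548.01 → -$849.78
  Feb: +$548.01 − $662.64 → -$964.41
  Mar: +$548.01 → -$416.40
  Apr: +$548.01 → $131.61
  May: +$548.01 − $1,775.64 → -$1,096.02
  Jun: +$548.01 → -$548.01
  Jul: +$548.01 → $0.00
Lowest trial balance = -$2,732.67 (Aug)
Initial deposit = cushion − low point = $548.01 − (-$2,732.67) = $3,280.68

$3,280.68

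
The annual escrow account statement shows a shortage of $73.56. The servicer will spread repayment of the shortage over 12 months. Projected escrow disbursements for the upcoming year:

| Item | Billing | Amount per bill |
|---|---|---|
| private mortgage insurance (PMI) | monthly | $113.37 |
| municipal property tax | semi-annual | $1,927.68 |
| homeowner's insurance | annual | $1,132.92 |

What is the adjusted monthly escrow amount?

$535.19

Private mortgage insurance (PMI): $113.37 × 12 = $1,360.44
Municipal property tax: $1,927.68 × 2 = $3,855.36
Homeowner's insurance: $1,132.92
Yearly total = $1,360.44 + $3,855.36 + $1,132.92 = $6,348.72
Per month = $6,348.72 / 12 = $529.06
Monthly shortage recovery: $73.56 / 12 = $6.13
Adjusted monthly = $529.06 + $6.13 = $535.19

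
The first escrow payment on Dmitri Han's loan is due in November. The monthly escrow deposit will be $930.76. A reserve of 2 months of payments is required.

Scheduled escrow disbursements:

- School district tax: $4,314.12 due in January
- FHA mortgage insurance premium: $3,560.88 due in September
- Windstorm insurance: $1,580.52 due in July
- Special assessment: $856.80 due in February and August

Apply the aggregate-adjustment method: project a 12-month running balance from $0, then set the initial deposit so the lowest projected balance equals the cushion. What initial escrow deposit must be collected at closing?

Cushion = 2 × $930.76 = $1,861.52
Trial balance (start $0, +$930.76 each month, − disbursements):
  Nov: +$930.76 → $930.76
  Dec: +$930.76 → $1,861.52
  Jan: +$930.76 − $4,314.12 → -$1,521.84
  Feb: +$930.76 − $856.80 → -$1,447.88
  Mar: +$930.76 → -$517.12
  Apr: +$930.76 → $413.64
  May: +$930.76 → $1,344.40
  Jun: +$930.76 → $2,275.16
  Jul: +$930.76 − $1,580.52 → $1,625.40
  Aug: +$930.76 − $856.80 → $1,699.36
  Sep: +$930.76 − $3,560.88 → -$930.76
  Oct: +$930.76 → $0.00
Lowest trial balance = -$1,521.84 (Jan)
Initial deposit = cushion − low point = $1,861.52 − (-$1,521.84) = $3,383.36

$3,383.36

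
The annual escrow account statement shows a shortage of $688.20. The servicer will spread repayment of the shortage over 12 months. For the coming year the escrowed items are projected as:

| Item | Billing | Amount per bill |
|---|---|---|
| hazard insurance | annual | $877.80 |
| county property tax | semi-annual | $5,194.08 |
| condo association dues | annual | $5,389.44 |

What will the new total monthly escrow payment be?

Hazard insurance: $877.80 per year
County property tax: $5,194.08 × 2 = $10,388.16 per year
Condo association dues: $5,389.44 per year
Yearly total = $877.80 + $10,388.16 + $5,389.44 = $16,655.40
Base monthly escrow = $16,655.40 ÷ 12 = $1,387.95
Shortage spread = $688.20 / 12 = $57.35/mo
New monthly escrow = $1,387.95 + $57.35 = $1,445.30

$1,445.30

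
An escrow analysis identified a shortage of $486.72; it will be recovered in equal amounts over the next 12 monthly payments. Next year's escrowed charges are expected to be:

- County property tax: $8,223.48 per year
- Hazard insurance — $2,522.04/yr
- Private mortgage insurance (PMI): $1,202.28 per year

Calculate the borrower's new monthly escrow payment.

County property tax = $8,223.48/yr
Hazard insurance = $2,522.04/yr
Private mortgage insurance (PMI) = $1,202.28/yr
Yearly total = $11,947.80
Monthly = $11,947.80 ÷ 12 = $995.65
Shortage spread = $486.72 ÷ 12 = $40.56/mo
New monthly escrow = $995.65 + $40.56 = $1,036.21

$1,036.21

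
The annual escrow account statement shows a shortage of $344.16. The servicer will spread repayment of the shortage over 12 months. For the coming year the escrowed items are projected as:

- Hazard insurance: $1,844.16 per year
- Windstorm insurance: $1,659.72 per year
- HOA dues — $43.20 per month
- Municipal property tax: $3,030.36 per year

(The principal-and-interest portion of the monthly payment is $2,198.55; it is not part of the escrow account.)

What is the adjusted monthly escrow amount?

$616.40

Hazard insurance — $1,844.16/yr
Windstorm insurance — $1,659.72/yr
HOA dues — $43.20 × 12 = $518.40/yr
Municipal property tax — $3,030.36/yr
Total per year = $7,052.64
Base monthly escrow = $7,052.64 / 12 = $587.72
Shortage per month = $344.16 ÷ 12 = $28.68
New monthly escrow = $587.72 + $28.68 = $616.40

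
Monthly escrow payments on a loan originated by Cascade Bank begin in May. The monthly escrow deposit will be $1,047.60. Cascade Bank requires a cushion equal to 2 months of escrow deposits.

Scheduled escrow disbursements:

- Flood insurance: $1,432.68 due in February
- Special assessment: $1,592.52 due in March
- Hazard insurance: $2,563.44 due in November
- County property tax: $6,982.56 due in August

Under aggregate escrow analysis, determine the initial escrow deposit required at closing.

Cushion = 2 × $1,047.60 = $2,095.20
Trial balance (start $0, +$1,047.60 each month, − disbursements):
  May: +$1,047.60 → $1,047.60
  Jun: +$1,047.60 → $2,095.20
  Jul: +$1,047.60 → $3,142.80
  Aug: +$1,047.60 − $6,982.56 → -$2,792.16
  Sep: +$1,047.60 → -$1,744.56
  Oct: +$1,047.60 → -$696.96
  Nov: +$1,047.60 − $2,563.44 → -$2,212.80
  Dec: +$1,047.60 → -$1,165.20
  Jan: +$1,047.60 → -$117.60
  Feb: +$1,047.60 − $1,432.68 → -$502.68
  Mar: +$1,047.60 − $1,592.52 → -$1,047.60
  Apr: +$1,047.60 → $0.00
Lowest trial balance = -$2,792.16 (Aug)
Initial deposit = cushion − low point = $2,095.20 − (-$2,792.16) = $4,887.36

$4,887.36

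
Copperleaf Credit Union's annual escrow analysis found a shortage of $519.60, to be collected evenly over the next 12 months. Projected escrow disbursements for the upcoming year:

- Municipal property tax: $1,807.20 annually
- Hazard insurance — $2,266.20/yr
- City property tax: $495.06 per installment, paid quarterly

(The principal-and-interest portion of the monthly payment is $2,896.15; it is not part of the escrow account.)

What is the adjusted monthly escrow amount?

$547.77

Municipal property tax = $1,807.20 per year
Hazard insurance = $2,266.20 per year
City property tax = $495.06 × 4 = $1,980.24 per year
Yearly total = $1,807.20 + $2,266.20 + $1,980.24 = $6,053.64
Monthly = $6,053.64 ÷ 12 = $504.47
Shortage per month = $519.60 ÷ 12 = $43.30
New monthly escrow = $504.47 + $43.30 = $547.77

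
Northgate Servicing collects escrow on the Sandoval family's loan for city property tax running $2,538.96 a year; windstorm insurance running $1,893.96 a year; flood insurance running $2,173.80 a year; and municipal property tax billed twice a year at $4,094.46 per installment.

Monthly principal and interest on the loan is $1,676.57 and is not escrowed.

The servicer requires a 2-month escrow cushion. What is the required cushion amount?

$2,465.94

City property tax: $2,538.96/yr
Windstorm insurance: $1,893.96/yr
Flood insurance: $2,173.80/yr
Municipal property tax: $4,094.46 × 2 = $8,188.92/yr
Total per year = $14,795.64
Base monthly escrow = $14,795.64 ÷ 12 = $1,232.97
Required cushion = 2 × $1,232.97 = $2,465.94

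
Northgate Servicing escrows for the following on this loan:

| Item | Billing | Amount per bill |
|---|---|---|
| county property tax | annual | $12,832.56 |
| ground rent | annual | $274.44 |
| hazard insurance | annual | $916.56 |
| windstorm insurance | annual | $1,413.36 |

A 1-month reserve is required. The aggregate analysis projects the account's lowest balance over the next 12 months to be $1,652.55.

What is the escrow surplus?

County property tax: $12,832.56 per year
Ground rent: $274.44 per year
Hazard insurance: $916.56 per year
Windstorm insurance: $1,413.36 per year
Annual escrow total = $12,832.56 + $274.44 + $916.56 + $1,413.36 = $15,436.92
Monthly escrow = $15,436.92 / 12 = $1,286.41
Cushion = 1 × $1,286.41 = $1,286.41
Surplus = $1,652.55 − $1,286.41 = $366.14

$366.14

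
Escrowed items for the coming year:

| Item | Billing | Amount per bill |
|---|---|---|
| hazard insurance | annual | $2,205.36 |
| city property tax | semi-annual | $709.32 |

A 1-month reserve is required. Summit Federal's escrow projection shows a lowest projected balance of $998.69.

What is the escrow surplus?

Hazard insurance — $2,205.36/yr
City property tax — $709.32 × 2 = $1,418.64/yr
Annual escrow total = $3,624.00
Per month = $3,624.00 / 12 = $302.00
Required cushion = 1 × $302.00 = $302.00
Excess over cushion: $998.69 − $302.00 = $696.69

$696.69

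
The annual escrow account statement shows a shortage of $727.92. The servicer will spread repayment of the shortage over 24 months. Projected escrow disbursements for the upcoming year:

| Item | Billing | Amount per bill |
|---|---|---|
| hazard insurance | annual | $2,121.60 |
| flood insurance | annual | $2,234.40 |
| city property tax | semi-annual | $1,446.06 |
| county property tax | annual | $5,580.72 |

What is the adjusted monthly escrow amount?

$1,099.40

Hazard insurance — $2,121.60 annually
Flood insurance — $2,234.40 annually
City property tax — $1,446.06 × 2 = $2,892.12 annually
County property tax — $5,580.72 annually
Yearly total = $12,828.84
Monthly = $12,828.84 ÷ 12 = $1,069.07
Shortage per month = $727.92 ÷ 24 = $30.33
New monthly escrow = $1,069.07 + $30.33 = $1,099.40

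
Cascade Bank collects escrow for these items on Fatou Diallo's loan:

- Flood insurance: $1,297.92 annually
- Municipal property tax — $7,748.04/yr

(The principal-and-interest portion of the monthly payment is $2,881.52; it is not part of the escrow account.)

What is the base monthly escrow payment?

$753.83

Flood insurance: $1,297.92 annually
Municipal property tax: $7,748.04 annually
Total annual escrow = $1,297.92 + $7,748.04 = $9,045.96
Per month = $9,045.96 / 12 = $753.83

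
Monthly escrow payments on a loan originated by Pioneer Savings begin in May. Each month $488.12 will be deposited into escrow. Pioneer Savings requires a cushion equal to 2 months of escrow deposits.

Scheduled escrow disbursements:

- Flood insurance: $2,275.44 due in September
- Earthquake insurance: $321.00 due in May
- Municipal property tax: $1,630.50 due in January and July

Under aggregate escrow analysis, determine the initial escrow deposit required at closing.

Cushion = 2 × $488.12 = $976.24
Trial balance (start $0, +$488.12 each month, − disbursements):
  May: +$488.12 − $321.00 → $167.12
  Jun: +$488.12 → $655.24
  Jul: +$488.12 − $1,630.50 → -$487.14
  Aug: +$488.12 → $0.98
  Sep: +$488.12 − $2,275.44 → -$1,786.34
  Oct: +$488.12 → -$1,298.22
  Nov: +$488.12 → -$810.10
  Dec: +$488.12 → -$321.98
  Jan: +$488.12 − $1,630.50 → -$1,464.36
  Feb: +$488.12 → -$976.24
  Mar: +$488.12 → -$488.12
  Apr: +$488.12 → $0.00
Lowest trial balance = -$1,786.34 (Sep)
Initial deposit = cushion − low point = $976.24 − (-$1,786.34) = $2,762.58

$2,762.58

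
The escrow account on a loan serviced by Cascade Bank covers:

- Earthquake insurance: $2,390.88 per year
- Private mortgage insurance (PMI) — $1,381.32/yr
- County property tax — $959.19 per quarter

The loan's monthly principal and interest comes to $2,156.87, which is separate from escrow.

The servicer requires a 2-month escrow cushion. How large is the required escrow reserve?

Earthquake insurance = $2,390.88 per year
Private mortgage insurance (PMI) = $1,381.32 per year
County property tax = $959.19 × 4 = $3,836.76 per year
Annual escrow total = $2,390.88 + $1,381.32 + $3,836.76 = $7,608.96
Monthly escrow = $7,608.96 ÷ 12 = $634.08
Reserve = 2 × $634.08 = $1,268.16

$1,268.16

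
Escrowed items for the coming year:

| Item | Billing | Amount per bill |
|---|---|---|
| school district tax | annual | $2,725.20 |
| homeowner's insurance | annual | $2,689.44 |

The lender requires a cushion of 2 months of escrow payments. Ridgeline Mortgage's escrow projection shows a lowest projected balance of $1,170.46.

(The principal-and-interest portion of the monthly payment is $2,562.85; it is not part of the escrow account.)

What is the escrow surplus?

$268.02

School district tax = $2,725.20/yr
Homeowner's insurance = $2,689.44/yr
Yearly total = $2,725.20 + $2,689.44 = $5,414.64
Monthly escrow = $5,414.64 ÷ 12 = $451.22
Required reserve = 2 × $451.22 = $902.44
Surplus = $1,170.46 − $902.44 = $268.02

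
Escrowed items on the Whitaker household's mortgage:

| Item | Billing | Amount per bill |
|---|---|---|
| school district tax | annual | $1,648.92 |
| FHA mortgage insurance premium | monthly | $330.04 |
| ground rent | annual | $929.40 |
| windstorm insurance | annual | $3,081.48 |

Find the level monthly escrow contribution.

$801.69

School district tax = $1,648.92 per year
FHA mortgage insurance premium = $330.04 × 12 = $3,960.48 per year
Ground rent = $929.40 per year
Windstorm insurance = $3,081.48 per year
Annual escrow total = $1,648.92 + $3,960.48 + $929.40 + $3,081.48 = $9,620.28
Base monthly escrow = $9,620.28 ÷ 12 = $801.69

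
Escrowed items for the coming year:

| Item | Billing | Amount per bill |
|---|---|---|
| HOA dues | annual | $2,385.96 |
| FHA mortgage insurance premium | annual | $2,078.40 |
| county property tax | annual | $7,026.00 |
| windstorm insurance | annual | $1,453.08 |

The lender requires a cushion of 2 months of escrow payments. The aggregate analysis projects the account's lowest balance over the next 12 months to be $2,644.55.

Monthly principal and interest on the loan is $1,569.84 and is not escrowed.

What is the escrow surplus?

$487.31

HOA dues = $2,385.96
FHA mortgage insurance premium = $2,078.40
County property tax = $7,026.00
Windstorm insurance = $1,453.08
Total annual escrow = $2,385.96 + $2,078.40 + $7,026.00 + $1,453.08 = $12,943.44
Base monthly escrow = $12,943.44 / 12 = $1,078.62
Required cushion = 2 × $1,078.62 = $2,157.24
Surplus = $2,644.55 − $2,157.24 = $487.31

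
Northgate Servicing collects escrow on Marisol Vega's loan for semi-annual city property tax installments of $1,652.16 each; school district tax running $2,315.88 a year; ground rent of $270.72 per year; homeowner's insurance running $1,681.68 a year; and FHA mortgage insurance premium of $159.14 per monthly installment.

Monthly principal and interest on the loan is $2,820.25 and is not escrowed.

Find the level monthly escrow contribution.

$790.19

City property tax = $1,652.16 × 2 = $3,304.32/yr
School district tax = $2,315.88/yr
Ground rent = $270.72/yr
Homeowner's insurance = $1,681.68/yr
FHA mortgage insurance premium = $159.14 × 12 = $1,909.68/yr
Combined annual = $3,304.32 + $2,315.88 + $270.72 + $1,681.68 + $1,909.68 = $9,482.28
Base monthly escrow = $9,482.28 ÷ 12 = $790.19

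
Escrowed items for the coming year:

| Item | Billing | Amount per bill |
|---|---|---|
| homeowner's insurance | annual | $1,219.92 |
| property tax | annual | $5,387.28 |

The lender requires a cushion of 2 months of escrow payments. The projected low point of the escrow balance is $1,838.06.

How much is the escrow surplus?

Homeowner's insurance — $1,219.92/yr
Property tax — $5,387.28/yr
Annual escrow total = $1,219.92 + $5,387.28 = $6,607.20
Base monthly escrow = $6,607.20 ÷ 12 = $550.60
Cushion = 2 × $550.60 = $1,101.20
Excess over cushion: $1,838.06 − $1,101.20 = $736.86

$736.86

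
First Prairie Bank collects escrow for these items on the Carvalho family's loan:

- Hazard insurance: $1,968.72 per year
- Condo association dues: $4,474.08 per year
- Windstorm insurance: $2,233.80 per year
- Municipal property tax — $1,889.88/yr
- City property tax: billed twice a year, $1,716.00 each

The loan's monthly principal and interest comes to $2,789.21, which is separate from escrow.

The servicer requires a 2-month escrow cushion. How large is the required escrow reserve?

Hazard insurance — $1,968.72
Condo association dues — $4,474.08
Windstorm insurance — $2,233.80
Municipal property tax — $1,889.88
City property tax — $1,716.00 × 2 = $3,432.00
Annual escrow total = $13,998.48
Base monthly escrow = $13,998.48 / 12 = $1,166.54
Reserve = 2 × $1,166.54 = $2,333.08

$2,333.08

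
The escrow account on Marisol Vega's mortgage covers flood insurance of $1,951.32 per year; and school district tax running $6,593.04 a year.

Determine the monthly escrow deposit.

Flood insurance: $1,951.32 per year
School district tax: $6,593.04 per year
Total per year = $1,951.32 + $6,593.04 = $8,544.36
Monthly escrow = $8,544.36 ÷ 12 = $712.03

$712.03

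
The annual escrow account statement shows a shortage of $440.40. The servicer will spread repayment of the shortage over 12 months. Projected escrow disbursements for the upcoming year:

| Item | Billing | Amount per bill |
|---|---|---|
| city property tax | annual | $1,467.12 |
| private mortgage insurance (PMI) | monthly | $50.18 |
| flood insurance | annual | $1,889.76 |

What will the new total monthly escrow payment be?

$366.62

City property tax: $1,467.12
Private mortgage insurance (PMI): $50.18 × 12 = $602.16
Flood insurance: $1,889.76
Combined annual = $1,467.12 + $602.16 + $1,889.76 = $3,959.04
Base monthly escrow = $3,959.04 / 12 = $329.92
Shortage spread = $440.40 / 12 = $36.70/mo
New monthly escrow = $329.92 + $36.70 = $366.62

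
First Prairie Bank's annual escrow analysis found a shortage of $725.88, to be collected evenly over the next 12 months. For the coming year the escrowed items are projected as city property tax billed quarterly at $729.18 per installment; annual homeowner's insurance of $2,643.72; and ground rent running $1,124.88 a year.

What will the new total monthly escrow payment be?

$617.60

City property tax: $729.18 × 4 = $2,916.72 per year
Homeowner's insurance: $2,643.72 per year
Ground rent: $1,124.88 per year
Total per year = $6,685.32
Per month = $6,685.32 ÷ 12 = $557.11
Shortage spread = $725.88 / 12 = $60.49/mo
Adjusted monthly = $557.11 + $60.49 = $617.60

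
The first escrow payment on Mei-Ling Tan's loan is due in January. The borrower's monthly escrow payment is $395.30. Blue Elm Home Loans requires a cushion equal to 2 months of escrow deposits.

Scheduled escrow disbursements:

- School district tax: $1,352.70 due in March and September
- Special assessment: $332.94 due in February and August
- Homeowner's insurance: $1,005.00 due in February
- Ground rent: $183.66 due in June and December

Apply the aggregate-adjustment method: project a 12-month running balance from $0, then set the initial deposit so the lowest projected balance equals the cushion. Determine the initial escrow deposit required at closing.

Cushion = 2 × $395.30 = $790.60
Trial balance (start $0, +$395.30 each month, − disbursements):
  Jan: +$395.30 → $395.30
  Feb: +$395.30 − $1,337.94 → -$547.34
  Mar: +$395.30 − $1,352.70 → -$1,504.74
  Apr: +$395.30 → -$1,109.44
  May: +$395.30 → -$714.14
  Jun: +$395.30 − $183.66 → -$502.50
  Jul: +$395.30 → -$107.20
  Aug: +$395.30 − $332.94 → -$44.84
  Sep: +$395.30 − $1,352.70 → -$1,002.24
  Oct: +$395.30 → -$606.94
  Nov: +$395.30 → -$211.64
  Dec: +$395.30 − $183.66 → $0.00
Lowest trial balance = -$1,504.74 (Mar)
Initial deposit = cushion − low point = $790.60 − (-$1,504.74) = $2,295.34

$2,295.34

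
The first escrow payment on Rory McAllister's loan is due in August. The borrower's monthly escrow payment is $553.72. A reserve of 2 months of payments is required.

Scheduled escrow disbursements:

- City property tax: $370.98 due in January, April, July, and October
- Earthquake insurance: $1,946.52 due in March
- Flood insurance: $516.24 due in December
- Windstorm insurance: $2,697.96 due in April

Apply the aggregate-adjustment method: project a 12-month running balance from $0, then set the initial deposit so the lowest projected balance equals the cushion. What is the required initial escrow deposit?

$2,397.62

Cushion = 2 × $553.72 = $1,107.44
Trial balance (start $0, +$553.72 each month, − disbursements):
  Aug: +$553.72 → $553.72
  Sep: +$553.72 → $1,107.44
  Oct: +$553.72 − $370.98 → $1,290.18
  Nov: +$553.72 → $1,843.90
  Dec: +$553.72 − $516.24 → $1,881.38
  Jan: +$553.72 − $370.98 → $2,064.12
  Feb: +$553.72 → $2,617.84
  Mar: +$553.72 − $1,946.52 → $1,225.04
  Apr: +$553.72 − $3,068.94 → -$1,290.18
  May: +$553.72 → -$736.46
  Jun: +$553.72 → -$182.74
  Jul: +$553.72 − $370.98 → $0.00
Lowest trial balance = -$1,290.18 (Apr)
Initial deposit = cushion − low point = $1,107.44 − (-$1,290.18) = $2,397.62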